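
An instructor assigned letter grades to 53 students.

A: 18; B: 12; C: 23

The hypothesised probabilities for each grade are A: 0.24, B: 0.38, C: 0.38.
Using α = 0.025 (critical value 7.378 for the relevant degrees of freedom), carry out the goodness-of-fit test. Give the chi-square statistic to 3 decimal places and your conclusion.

Expected counts E_i = n·p_i: 53×0.24 = 12.72, 53×0.38 = 20.14, 53×0.38 = 20.14.
cat         O        E   (O−E)²/E
A          18    12.72     2.1917
B          12    20.14     3.2900
C          23    20.14     0.4061
Sum = 5.888
df = 2. Since 5.888 < 7.378, we do not reject H₀.

5.888; do not reject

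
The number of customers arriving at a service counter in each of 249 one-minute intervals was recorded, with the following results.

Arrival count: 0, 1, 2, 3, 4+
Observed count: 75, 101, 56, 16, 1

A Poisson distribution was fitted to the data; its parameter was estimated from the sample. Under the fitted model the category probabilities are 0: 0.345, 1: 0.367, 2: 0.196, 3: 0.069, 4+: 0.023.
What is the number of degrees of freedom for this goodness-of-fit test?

There are k = 5 categories and 1 parameter estimated from the data, so df = 5 − 1 − 1 = 3.

3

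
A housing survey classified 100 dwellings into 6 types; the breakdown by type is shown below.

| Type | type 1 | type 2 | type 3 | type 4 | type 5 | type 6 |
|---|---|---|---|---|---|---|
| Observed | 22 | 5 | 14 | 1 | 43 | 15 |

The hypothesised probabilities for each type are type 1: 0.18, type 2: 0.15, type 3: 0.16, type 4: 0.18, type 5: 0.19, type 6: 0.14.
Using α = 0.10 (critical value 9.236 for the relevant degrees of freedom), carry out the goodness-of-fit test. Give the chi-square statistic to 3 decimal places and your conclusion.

54.248; reject

Expected counts E_i = n·p_i: 100×0.18 = 18, 100×0.15 = 15, 100×0.16 = 16, 100×0.18 = 18, 100×0.19 = 19, 100×0.14 = 14.
χ² = (22−18)²/18 + (5−15)²/15 + (14−16)²/16 + (1−18)²/18 + (43−19)²/19 + (15−14)²/14
   = 0.8889 + 6.6667 + 0.2500 + 16.0556 + 30.3158 + 0.0714
Sum = 54.248
df = 5. Since 54.248 > 9.236, we reject H₀.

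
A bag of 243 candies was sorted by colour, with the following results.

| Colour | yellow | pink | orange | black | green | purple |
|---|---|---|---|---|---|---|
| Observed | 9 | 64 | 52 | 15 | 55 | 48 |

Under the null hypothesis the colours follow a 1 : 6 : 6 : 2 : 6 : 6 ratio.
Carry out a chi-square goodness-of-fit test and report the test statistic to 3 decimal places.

3.111

Ratio total = 27. Expected counts: 243×1/27 = 9, 243×6/27 = 54, 243×6/27 = 54, 243×2/27 = 18, 243×6/27 = 54, 243×6/27 = 54.
yellow: (9 − 9)²/9 = 0/9 = 0.0000
pink: (64 − 54)²/54 = 100/54 = 1.8519
orange: (52 − 54)²/54 = 4/54 = 0.0741
black: (15 − 18)²/18 = 9/18 = 0.5000
green: (55 − 54)²/54 = 1/54 = 0.0185
purple: (48 − 54)²/54 = 36/54 = 0.6667
Sum = 3.111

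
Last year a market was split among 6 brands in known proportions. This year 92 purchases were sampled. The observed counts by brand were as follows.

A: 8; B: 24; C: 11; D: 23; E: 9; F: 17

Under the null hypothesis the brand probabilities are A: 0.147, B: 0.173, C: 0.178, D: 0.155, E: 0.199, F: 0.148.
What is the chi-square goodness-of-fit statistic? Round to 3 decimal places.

19.057

Expected counts E_i = n·p_i: 92×0.147 = 13.524, 92×0.173 = 15.916, 92×0.178 = 16.376, 92×0.155 = 14.26, 92×0.199 = 18.308, 92×0.148 = 13.616.
cat         O        E   (O−E)²/E
A           8   13.524     2.2563
B          24   15.916     4.1060
C          11   16.376     1.7649
D          23    14.26     5.3568
E           9   18.308     4.7323
F          17   13.616     0.8410
Sum = 19.057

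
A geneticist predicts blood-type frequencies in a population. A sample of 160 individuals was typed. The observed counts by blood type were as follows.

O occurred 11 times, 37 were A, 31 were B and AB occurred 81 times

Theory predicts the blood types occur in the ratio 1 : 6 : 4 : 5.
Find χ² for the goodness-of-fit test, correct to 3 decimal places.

Ratio total = 16. Expected counts: 160×1/16 = 10, 160×6/16 = 60, 160×4/16 = 40, 160×5/16 = 50.
O: (11 − 10)²/10 = 1/10 = 0.1000
A: (37 − 60)²/60 = 529/60 = 8.8167
B: (31 − 40)²/40 = 81/40 = 2.0250
AB: (81 − 50)²/50 = 961/50 = 19.2200
Sum = 30.162

30.162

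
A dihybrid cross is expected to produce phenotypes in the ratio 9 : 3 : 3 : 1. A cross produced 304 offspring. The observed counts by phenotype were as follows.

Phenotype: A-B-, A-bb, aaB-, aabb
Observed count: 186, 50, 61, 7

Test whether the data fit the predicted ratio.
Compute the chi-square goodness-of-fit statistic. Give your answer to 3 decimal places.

Ratio total = 16. Expected counts: 304×9/16 = 171, 304×3/16 = 57, 304×3/16 = 57, 304×1/16 = 19.
A-B-: (186 − 171)²/171 = 225/171 = 1.3158
A-bb: (50 − 57)²/57 = 49/57 = 0.8596
aaB-: (61 − 57)²/57 = 16/57 = 0.2807
aabb: (7 − 19)²/19 = 144/19 = 7.5789
Sum = 10.035

10.035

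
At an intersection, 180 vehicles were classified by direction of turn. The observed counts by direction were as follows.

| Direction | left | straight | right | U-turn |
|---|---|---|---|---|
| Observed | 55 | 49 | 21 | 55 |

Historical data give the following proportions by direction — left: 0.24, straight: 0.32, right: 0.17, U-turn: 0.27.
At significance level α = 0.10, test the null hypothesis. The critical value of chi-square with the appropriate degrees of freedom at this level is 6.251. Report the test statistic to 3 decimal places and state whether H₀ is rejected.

Expected counts E_i = n·p_i: 180×0.24 = 43.2, 180×0.32 = 57.6, 180×0.17 = 30.6, 180×0.27 = 48.6.
cat           O        E   (O−E)²/E
left         55     43.2     3.2231
straight     49     57.6     1.2840
right        21     30.6     3.0118
U-turn       55     48.6     0.8428
Sum = 8.362
df = 3. Since 8.362 > 6.251, we reject H₀.

8.362; reject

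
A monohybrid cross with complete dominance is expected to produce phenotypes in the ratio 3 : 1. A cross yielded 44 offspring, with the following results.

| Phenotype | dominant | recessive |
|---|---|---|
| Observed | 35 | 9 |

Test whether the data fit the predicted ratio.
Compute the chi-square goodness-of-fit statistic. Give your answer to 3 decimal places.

Ratio total = 4. Expected counts: 44×3/4 = 33, 44×1/4 = 11.
dominant: (35 − 33)²/33 = 4/33 = 0.1212
recessive: (9 − 11)²/11 = 4/11 = 0.3636
Sum = 0.485

0.485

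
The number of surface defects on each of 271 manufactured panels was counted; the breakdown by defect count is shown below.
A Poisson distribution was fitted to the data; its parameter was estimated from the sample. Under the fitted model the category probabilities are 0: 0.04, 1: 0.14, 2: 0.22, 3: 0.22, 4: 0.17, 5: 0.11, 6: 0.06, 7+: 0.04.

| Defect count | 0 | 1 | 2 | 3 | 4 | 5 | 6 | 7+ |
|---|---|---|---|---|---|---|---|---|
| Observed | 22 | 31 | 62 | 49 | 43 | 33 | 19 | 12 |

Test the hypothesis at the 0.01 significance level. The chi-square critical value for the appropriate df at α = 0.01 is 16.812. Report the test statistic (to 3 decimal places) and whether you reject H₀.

Expected counts E_i = n·p_i: 271×0.04 = 10.84, 271×0.14 = 37.94, 271×0.22 = 59.62, 271×0.22 = 59.62, 271×0.17 = 46.07, 271×0.11 = 29.81, 271×0.06 = 16.26, 271×0.04 = 10.84.
0: (22 − 10.84)²/10.84 = 124.5456/10.84 = 11.4894
1: (31 − 37.94)²/37.94 = 48.1636/37.94 = 1.2695
2: (62 − 59.62)²/59.62 = 5.6644/59.62 = 0.0950
3: (49 − 59.62)²/59.62 = 112.7844/59.62 = 1.8917
4: (43 − 46.07)²/46.07 = 9.4249/46.07 = 0.2046
5: (33 − 29.81)²/29.81 = 10.1761/29.81 = 0.3414
6: (19 − 16.26)²/16.26 = 7.5076/16.26 = 0.4617
7+: (12 − 10.84)²/10.84 = 1.3456/10.84 = 0.1241
Sum = 15.877
df = 6. Since 15.877 < 16.812, we do not reject H₀.

15.877; do not reject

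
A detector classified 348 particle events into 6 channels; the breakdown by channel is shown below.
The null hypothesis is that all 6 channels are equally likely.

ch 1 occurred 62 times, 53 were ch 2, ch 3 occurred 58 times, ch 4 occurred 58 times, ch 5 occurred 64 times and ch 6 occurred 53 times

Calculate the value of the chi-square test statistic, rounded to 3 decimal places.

1.759

Under H₀ each category has probability 1/6, so each expected count is 348/6 = 58.
cat         O        E   (O−E)²/E
ch 1       62       58     0.2759
ch 2       53       58     0.4310
ch 3       58       58     0.0000
ch 4       58       58     0.0000
ch 5       64       58     0.6207
ch 6       53       58     0.4310
Sum = 1.759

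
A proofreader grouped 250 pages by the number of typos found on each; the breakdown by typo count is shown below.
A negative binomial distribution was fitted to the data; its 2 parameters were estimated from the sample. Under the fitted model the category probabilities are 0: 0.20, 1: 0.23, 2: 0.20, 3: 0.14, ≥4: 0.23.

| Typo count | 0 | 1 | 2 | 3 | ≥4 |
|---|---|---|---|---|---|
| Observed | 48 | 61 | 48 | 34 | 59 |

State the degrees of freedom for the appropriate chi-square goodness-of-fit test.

There are k = 5 categories and 2 parameters estimated from the data, so df = 5 − 1 − 2 = 2.

2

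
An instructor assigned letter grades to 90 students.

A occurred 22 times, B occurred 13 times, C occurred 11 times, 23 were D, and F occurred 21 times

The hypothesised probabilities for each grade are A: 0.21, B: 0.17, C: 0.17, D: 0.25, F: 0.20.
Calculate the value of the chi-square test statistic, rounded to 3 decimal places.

Expected counts E_i = n·p_i: 90×0.21 = 18.9, 90×0.17 = 15.3, 90×0.17 = 15.3, 90×0.25 = 22.5, 90×0.20 = 18.
A: (22 − 18.9)²/18.9 = 9.61/18.9 = 0.5085
B: (13 − 15.3)²/15.3 = 5.29/15.3 = 0.3458
C: (11 − 15.3)²/15.3 = 18.49/15.3 = 1.2085
D: (23 − 22.5)²/22.5 = 0.25/22.5 = 0.0111
F: (21 − 18)²/18 = 9/18 = 0.5000
Sum = 2.574

2.574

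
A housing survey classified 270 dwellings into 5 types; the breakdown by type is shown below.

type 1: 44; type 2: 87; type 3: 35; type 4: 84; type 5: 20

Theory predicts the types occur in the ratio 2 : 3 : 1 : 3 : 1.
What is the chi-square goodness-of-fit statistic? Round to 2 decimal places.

6.59

Ratio total = 10. Expected counts: 270×2/10 = 54, 270×3/10 = 81, 270×1/10 = 27, 270×3/10 = 81, 270×1/10 = 27.
χ² = (44−54)²/54 + (87−81)²/81 + (35−27)²/27 + (84−81)²/81 + (20−27)²/27
   = 1.852 + 0.444 + 2.370 + 0.111 + 1.815
Sum = 6.59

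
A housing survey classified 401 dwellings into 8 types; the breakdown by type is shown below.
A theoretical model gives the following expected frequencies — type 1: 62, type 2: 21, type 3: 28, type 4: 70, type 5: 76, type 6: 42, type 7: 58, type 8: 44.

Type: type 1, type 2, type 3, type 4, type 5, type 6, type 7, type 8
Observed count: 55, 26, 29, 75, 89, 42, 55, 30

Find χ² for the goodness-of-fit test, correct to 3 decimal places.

9.207

cat         O        E   (O−E)²/E
type 1     55       62     0.7903
type 2     26       21     1.1905
type 3     29       28     0.0357
type 4     75       70     0.3571
type 5     89       76     2.2237
type 6     42       42     0.0000
type 7     55       58     0.1552
type 8     30       44     4.4545
Sum = 9.207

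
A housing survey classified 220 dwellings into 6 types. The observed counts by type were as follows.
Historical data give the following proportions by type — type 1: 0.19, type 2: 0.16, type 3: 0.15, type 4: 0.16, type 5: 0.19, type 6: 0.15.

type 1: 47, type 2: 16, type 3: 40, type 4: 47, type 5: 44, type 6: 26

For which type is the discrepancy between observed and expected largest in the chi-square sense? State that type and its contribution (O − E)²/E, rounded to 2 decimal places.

Expected counts E_i = n·p_i: 220×0.19 = 41.8, 220×0.16 = 35.2, 220×0.15 = 33, 220×0.16 = 35.2, 220×0.19 = 41.8, 220×0.15 = 33.
χ² = (47−41.8)²/41.8 + (16−35.2)²/35.2 + (40−33)²/33 + (47−35.2)²/35.2 + (44−41.8)²/41.8 + (26−33)²/33
   = 0.647 + 10.473 + 1.485 + 3.956 + 0.116 + 1.485
The largest term is for type 2: 10.47.

type 2, 10.47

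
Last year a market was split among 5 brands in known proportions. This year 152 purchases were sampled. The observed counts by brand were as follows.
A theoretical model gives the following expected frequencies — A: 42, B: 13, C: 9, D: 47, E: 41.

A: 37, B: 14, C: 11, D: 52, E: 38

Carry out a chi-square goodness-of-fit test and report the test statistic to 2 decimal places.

1.87

A: (37 − 42)²/42 = 25/42 = 0.595
B: (14 − 13)²/13 = 1/13 = 0.077
C: (11 − 9)²/9 = 4/9 = 0.444
D: (52 − 47)²/47 = 25/47 = 0.532
E: (38 − 41)²/41 = 9/41 = 0.220
Sum = 1.87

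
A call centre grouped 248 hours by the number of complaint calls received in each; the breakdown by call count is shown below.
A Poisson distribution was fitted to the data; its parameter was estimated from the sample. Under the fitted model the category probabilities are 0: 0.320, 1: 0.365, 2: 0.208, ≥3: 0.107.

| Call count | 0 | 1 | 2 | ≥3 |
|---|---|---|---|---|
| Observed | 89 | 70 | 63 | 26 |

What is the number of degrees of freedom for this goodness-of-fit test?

There are k = 4 categories and 1 parameter estimated from the data, so df = 4 − 1 − 1 = 2.

2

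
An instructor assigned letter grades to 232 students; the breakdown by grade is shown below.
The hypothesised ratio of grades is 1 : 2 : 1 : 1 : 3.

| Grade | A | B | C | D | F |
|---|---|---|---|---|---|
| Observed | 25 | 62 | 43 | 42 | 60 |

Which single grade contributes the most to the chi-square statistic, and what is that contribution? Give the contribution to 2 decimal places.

F, 8.38

Ratio total = 8. Expected counts: 232×1/8 = 29, 232×2/8 = 58, 232×1/8 = 29, 232×1/8 = 29, 232×3/8 = 87.
cat         O        E   (O−E)²/E
A          25       29      0.552
B          62       58      0.276
C          43       29      6.759
D          42       29      5.828
F          60       87      8.379
The largest term is for F: 8.38.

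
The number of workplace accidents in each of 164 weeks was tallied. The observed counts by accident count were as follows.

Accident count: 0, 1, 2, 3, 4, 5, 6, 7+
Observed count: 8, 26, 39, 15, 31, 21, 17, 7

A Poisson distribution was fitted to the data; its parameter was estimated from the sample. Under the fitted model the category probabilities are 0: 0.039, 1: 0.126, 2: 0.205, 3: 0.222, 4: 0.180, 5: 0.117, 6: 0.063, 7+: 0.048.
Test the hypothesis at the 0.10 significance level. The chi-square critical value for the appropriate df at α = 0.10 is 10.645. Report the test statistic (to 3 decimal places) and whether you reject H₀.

Expected counts E_i = n·p_i: 164×0.039 = 6.396, 164×0.126 = 20.664, 164×0.205 = 33.62, 164×0.222 = 36.408, 164×0.180 = 29.52, 164×0.117 = 19.188, 164×0.063 = 10.332, 164×0.048 = 7.872.
cat         O        E   (O−E)²/E
0           8    6.396     0.4023
1          26   20.664     1.3779
2          39    33.62     0.8609
3          15   36.408    12.5880
4          31    29.52     0.0742
5          21   19.188     0.1711
6          17   10.332     4.3034
7+          7    7.872     0.0966
Sum = 19.874
df = 6. Since 19.874 > 10.645, we reject H₀.

19.874; reject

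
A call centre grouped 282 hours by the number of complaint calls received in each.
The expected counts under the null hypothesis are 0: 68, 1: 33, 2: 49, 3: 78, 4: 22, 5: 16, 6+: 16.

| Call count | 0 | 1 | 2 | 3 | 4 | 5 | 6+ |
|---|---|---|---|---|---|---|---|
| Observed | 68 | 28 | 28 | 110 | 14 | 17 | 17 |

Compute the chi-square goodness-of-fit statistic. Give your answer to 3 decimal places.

0: (68 − 68)²/68 = 0/68 = 0.0000
1: (28 − 33)²/33 = 25/33 = 0.7576
2: (28 − 49)²/49 = 441/49 = 9.0000
3: (110 − 78)²/78 = 1024/78 = 13.1282
4: (14 − 22)²/22 = 64/22 = 2.9091
5: (17 − 16)²/16 = 1/16 = 0.0625
6+: (17 − 16)²/16 = 1/16 = 0.0625
Sum = 25.920

25.920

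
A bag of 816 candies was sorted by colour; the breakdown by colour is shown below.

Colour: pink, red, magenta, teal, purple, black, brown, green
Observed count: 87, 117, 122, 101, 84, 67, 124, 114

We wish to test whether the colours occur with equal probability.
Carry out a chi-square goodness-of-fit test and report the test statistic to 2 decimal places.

29.69

Expected count for each of the 8 categories: 816/8 = 102.
pink: (87 − 102)²/102 = 225/102 = 2.206
red: (117 − 102)²/102 = 225/102 = 2.206
magenta: (122 − 102)²/102 = 400/102 = 3.922
teal: (101 − 102)²/102 = 1/102 = 0.010
purple: (84 − 102)²/102 = 324/102 = 3.176
black: (67 − 102)²/102 = 1225/102 = 12.010
brown: (124 − 102)²/102 = 484/102 = 4.745
green: (114 − 102)²/102 = 144/102 = 1.412
Sum = 29.69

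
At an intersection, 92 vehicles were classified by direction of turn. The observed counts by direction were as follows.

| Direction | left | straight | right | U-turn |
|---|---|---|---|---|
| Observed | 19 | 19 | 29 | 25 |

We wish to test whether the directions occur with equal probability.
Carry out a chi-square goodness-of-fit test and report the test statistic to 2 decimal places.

Expected count for each of the 4 categories: 92/4 = 23.
cat           O        E   (O−E)²/E
left         19       23      0.696
straight     19       23      0.696
right        29       23      1.565
U-turn       25       23      0.174
Sum = 3.13

3.13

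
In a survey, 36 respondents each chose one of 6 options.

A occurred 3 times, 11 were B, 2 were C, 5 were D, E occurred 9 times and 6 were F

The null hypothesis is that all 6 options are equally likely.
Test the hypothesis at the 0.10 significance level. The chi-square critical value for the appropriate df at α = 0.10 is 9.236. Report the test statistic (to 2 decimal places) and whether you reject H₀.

10.00; reject

Under H₀ each category has probability 1/6, so each expected count is 36/6 = 6.
cat         O        E   (O−E)²/E
A           3        6      1.500
B          11        6      4.167
C           2        6      2.667
D           5        6      0.167
E           9        6      1.500
F           6        6      0.000
Sum = 10.00
df = 5. Since 10.00 > 9.236, we reject H₀.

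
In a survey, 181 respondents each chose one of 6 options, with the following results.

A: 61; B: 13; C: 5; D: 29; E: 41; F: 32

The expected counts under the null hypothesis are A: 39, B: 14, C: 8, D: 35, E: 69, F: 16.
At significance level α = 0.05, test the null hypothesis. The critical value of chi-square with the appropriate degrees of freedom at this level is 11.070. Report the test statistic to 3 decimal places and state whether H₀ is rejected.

41.998; reject

χ² = (61−39)²/39 + (13−14)²/14 + (5−8)²/8 + (29−35)²/35 + (41−69)²/69 + (32−16)²/16
   = 12.4103 + 0.0714 + 1.1250 + 1.0286 + 11.3623 + 16.0000
Sum = 41.998
df = 5. Since 41.998 > 11.070, we reject H₀.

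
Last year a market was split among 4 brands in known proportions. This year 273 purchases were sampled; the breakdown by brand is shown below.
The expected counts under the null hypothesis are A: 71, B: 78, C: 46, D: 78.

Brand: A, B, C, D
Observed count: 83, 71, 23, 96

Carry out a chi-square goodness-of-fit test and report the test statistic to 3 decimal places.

χ² = (83−71)²/71 + (71−78)²/78 + (23−46)²/46 + (96−78)²/78
   = 2.0282 + 0.6282 + 11.5000 + 4.1538
Sum = 18.310

18.310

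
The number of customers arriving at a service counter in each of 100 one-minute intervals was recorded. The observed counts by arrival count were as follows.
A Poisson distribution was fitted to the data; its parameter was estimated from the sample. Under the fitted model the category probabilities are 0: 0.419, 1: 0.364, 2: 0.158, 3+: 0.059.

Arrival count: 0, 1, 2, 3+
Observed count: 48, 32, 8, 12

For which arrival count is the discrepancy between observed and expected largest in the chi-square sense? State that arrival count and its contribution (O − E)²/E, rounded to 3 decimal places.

3+, 6.307

Expected counts E_i = n·p_i: 100×0.419 = 41.9, 100×0.364 = 36.4, 100×0.158 = 15.8, 100×0.059 = 5.9.
0: (48 − 41.9)²/41.9 = 37.21/41.9 = 0.8881
1: (32 − 36.4)²/36.4 = 19.36/36.4 = 0.5319
2: (8 − 15.8)²/15.8 = 60.84/15.8 = 3.8506
3+: (12 − 5.9)²/5.9 = 37.21/5.9 = 6.3068
The largest term is for 3+: 6.307.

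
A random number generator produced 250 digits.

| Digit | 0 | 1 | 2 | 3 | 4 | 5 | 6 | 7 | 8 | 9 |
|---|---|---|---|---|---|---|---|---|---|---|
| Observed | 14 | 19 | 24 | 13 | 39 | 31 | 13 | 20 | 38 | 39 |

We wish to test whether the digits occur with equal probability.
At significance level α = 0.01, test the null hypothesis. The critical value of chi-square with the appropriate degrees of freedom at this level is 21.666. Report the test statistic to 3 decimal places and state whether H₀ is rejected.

Expected count for each of the 10 categories: 250/10 = 25.
χ² = (14−25)²/25 + (19−25)²/25 + (24−25)²/25 + (13−25)²/25 + (39−25)²/25 + (31−25)²/25 + (13−25)²/25 + (20−25)²/25 + (38−25)²/25 + (39−25)²/25
   = 4.8400 + 1.4400 + 0.0400 + 5.7600 + 7.8400 + 1.4400 + 5.7600 + 1.0000 + 6.7600 + 7.8400
Sum = 42.720
df = 9. Since 42.720 > 21.666, we reject H₀.

42.720; reject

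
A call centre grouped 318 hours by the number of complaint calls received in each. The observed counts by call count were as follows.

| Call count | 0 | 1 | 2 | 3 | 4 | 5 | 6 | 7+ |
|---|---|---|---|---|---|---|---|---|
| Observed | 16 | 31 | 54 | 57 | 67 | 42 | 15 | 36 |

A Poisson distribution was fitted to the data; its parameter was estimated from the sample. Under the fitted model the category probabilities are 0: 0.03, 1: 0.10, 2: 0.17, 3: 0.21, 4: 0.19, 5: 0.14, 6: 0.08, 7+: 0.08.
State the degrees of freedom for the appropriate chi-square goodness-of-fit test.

6

There are k = 8 categories and 1 parameter estimated from the data, so df = 8 − 1 − 1 = 6.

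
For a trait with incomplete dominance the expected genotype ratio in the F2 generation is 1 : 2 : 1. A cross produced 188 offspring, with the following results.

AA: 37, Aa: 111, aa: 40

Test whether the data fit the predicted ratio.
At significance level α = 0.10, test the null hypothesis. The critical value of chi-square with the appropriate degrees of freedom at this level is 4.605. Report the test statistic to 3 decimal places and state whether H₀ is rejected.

6.245; reject

Ratio total = 4. Expected counts: 188×1/4 = 47, 188×2/4 = 94, 188×1/4 = 47.
χ² = (37−47)²/47 + (111−94)²/94 + (40−47)²/47
   = 2.1277 + 3.0745 + 1.0426
Sum = 6.245
df = 2. Since 6.245 > 4.605, we reject H₀.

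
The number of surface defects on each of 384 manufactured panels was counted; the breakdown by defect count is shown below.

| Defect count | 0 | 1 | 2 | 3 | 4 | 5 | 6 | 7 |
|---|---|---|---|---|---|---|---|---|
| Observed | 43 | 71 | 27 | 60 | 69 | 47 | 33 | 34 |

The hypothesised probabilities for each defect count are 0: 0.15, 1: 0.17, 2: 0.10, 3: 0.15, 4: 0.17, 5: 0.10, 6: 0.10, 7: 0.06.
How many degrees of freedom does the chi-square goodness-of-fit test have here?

7

There are k = 8 categories and no parameters were estimated from the data, so df = 8 − 1 = 7.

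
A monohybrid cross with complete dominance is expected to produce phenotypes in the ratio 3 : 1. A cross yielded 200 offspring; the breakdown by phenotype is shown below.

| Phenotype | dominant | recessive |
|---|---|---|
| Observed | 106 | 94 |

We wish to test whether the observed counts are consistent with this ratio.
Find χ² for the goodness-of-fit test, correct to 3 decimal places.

Ratio total = 4. Expected counts: 200×3/4 = 150, 200×1/4 = 50.
χ² = (106−150)²/150 + (94−50)²/50
   = 12.9067 + 38.7200
Sum = 51.627

51.627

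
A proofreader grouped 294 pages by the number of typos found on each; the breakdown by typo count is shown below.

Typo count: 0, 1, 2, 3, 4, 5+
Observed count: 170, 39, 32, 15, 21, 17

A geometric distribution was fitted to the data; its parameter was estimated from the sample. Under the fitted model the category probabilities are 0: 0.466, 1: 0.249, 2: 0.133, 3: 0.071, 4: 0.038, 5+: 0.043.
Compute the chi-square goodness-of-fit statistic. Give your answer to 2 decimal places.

37.02

Expected counts E_i = n·p_i: 294×0.466 = 137.004, 294×0.249 = 73.206, 294×0.133 = 39.102, 294×0.071 = 20.874, 294×0.038 = 11.172, 294×0.043 = 12.642.
0: (170 − 137.004)²/137.004 = 1088.736016/137.004 = 7.947
1: (39 − 73.206)²/73.206 = 1170.050436/73.206 = 15.983
2: (32 − 39.102)²/39.102 = 50.438404/39.102 = 1.290
3: (15 − 20.874)²/20.874 = 34.503876/20.874 = 1.653
4: (21 − 11.172)²/11.172 = 96.589584/11.172 = 8.646
5+: (17 − 12.642)²/12.642 = 18.992164/12.642 = 1.502
Sum = 37.02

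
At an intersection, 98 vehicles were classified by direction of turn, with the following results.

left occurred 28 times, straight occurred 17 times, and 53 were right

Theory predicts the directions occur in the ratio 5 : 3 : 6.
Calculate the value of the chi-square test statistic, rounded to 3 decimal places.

Ratio total = 14. Expected counts: 98×5/14 = 35, 98×3/14 = 21, 98×6/14 = 42.
left: (28 − 35)²/35 = 49/35 = 1.4000
straight: (17 − 21)²/21 = 16/21 = 0.7619
right: (53 − 42)²/42 = 121/42 = 2.8810
Sum = 5.043

5.043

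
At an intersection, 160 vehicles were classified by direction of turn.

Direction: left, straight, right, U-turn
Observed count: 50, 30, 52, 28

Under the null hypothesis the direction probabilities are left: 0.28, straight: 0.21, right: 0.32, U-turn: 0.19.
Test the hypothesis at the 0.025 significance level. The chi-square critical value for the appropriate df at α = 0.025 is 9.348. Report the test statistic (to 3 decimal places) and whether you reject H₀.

Expected counts E_i = n·p_i: 160×0.28 = 44.8, 160×0.21 = 33.6, 160×0.32 = 51.2, 160×0.19 = 30.4.
χ² = (50−44.8)²/44.8 + (30−33.6)²/33.6 + (52−51.2)²/51.2 + (28−30.4)²/30.4
   = 0.6036 + 0.3857 + 0.0125 + 0.1895
Sum = 1.191
df = 3. Since 1.191 < 9.348, we do not reject H₀.

1.191; do not reject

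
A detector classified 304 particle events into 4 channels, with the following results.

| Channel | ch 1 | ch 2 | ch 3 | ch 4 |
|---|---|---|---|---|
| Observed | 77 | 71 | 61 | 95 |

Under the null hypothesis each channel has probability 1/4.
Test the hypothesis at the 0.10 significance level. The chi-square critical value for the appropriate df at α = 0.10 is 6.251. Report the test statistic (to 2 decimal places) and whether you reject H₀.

Under H₀ each category has probability 1/4, so each expected count is 304/4 = 76.
ch 1: (77 − 76)²/76 = 1/76 = 0.013
ch 2: (71 − 76)²/76 = 25/76 = 0.329
ch 3: (61 − 76)²/76 = 225/76 = 2.961
ch 4: (95 − 76)²/76 = 361/76 = 4.750
Sum = 8.05
df = 3. Since 8.05 > 6.251, we reject H₀.

8.05; reject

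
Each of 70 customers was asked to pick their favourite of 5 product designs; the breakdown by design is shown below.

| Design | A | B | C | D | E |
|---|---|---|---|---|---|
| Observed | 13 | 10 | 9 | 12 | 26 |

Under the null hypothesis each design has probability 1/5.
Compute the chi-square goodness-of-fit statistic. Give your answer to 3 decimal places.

Under H₀ each category has probability 1/5, so each expected count is 70/5 = 14.
cat         O        E   (O−E)²/E
A          13       14     0.0714
B          10       14     1.1429
C           9       14     1.7857
D          12       14     0.2857
E          26       14    10.2857
Sum = 13.571

13.571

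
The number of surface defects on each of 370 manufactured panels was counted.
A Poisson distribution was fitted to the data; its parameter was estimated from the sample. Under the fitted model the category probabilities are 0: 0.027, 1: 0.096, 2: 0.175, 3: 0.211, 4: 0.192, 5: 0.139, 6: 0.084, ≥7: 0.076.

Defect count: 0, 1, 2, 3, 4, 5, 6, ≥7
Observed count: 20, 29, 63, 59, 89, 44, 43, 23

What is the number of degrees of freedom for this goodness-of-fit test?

There are k = 8 categories and 1 parameter estimated from the data, so df = 8 − 1 − 1 = 6.

6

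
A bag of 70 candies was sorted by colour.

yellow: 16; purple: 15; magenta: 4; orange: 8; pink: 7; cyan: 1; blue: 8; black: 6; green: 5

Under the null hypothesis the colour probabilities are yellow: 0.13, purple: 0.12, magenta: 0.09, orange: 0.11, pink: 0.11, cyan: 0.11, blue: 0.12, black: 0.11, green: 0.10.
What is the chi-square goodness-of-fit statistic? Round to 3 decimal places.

18.128

Expected counts E_i = n·p_i: 70×0.13 = 9.1, 70×0.12 = 8.4, 70×0.09 = 6.3, 70×0.11 = 7.7, 70×0.11 = 7.7, 70×0.11 = 7.7, 70×0.12 = 8.4, 70×0.11 = 7.7, 70×0.10 = 7.
cat          O        E   (O−E)²/E
yellow      16      9.1     5.2319
purple      15      8.4     5.1857
magenta      4      6.3     0.8397
orange       8      7.7     0.0117
pink         7      7.7     0.0636
cyan         1      7.7     5.8299
blue         8      8.4     0.0190
black        6      7.7     0.3753
green        5        7     0.5714
Sum = 18.128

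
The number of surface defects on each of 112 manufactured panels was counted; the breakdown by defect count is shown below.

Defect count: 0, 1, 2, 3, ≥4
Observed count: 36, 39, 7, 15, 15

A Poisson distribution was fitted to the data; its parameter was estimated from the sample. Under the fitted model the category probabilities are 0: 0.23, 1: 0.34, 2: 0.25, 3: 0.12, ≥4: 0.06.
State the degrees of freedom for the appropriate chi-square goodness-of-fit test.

3

There are k = 5 categories and 1 parameter estimated from the data, so df = 5 − 1 − 1 = 3.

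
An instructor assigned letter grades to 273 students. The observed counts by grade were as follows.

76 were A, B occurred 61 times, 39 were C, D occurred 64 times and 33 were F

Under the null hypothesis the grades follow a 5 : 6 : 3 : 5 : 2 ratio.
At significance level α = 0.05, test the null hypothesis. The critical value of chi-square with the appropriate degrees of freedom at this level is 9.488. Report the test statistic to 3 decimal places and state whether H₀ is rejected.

7.467; do not reject

Ratio total = 21. Expected counts: 273×5/21 = 65, 273×6/21 = 78, 273×3/21 = 39, 273×5/21 = 65, 273×2/21 = 26.
A: (76 − 65)²/65 = 121/65 = 1.8615
B: (61 − 78)²/78 = 289/78 = 3.7051
C: (39 − 39)²/39 = 0/39 = 0.0000
D: (64 − 65)²/65 = 1/65 = 0.0154
F: (33 − 26)²/26 = 49/26 = 1.8846
Sum = 7.467
df = 4. Since 7.467 < 9.488, we do not reject H₀.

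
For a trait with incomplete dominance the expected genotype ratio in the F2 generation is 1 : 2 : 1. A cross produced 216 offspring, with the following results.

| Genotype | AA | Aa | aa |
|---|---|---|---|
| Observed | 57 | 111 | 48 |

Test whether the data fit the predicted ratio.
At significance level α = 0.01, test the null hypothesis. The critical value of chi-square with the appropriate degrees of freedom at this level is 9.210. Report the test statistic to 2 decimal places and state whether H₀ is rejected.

0.92; do not reject

Ratio total = 4. Expected counts: 216×1/4 = 54, 216×2/4 = 108, 216×1/4 = 54.
cat         O        E   (O−E)²/E
AA         57       54      0.167
Aa        111      108      0.083
aa         48       54      0.667
Sum = 0.92
df = 2. Since 0.92 < 9.210, we do not reject H₀.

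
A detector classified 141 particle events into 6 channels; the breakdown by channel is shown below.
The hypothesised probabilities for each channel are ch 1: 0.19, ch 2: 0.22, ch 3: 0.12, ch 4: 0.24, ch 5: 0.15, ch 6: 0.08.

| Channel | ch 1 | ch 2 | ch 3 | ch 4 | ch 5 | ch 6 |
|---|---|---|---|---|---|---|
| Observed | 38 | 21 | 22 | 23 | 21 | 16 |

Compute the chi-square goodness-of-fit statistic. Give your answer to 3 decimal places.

14.901

Expected counts E_i = n·p_i: 141×0.19 = 26.79, 141×0.22 = 31.02, 141×0.12 = 16.92, 141×0.24 = 33.84, 141×0.15 = 21.15, 141×0.08 = 11.28.
cat         O        E   (O−E)²/E
ch 1       38    26.79     4.6907
ch 2       21    31.02     3.2366
ch 3       22    16.92     1.5252
ch 4       23    33.84     3.4724
ch 5       21    21.15     0.0011
ch 6       16    11.28     1.9750
Sum = 14.901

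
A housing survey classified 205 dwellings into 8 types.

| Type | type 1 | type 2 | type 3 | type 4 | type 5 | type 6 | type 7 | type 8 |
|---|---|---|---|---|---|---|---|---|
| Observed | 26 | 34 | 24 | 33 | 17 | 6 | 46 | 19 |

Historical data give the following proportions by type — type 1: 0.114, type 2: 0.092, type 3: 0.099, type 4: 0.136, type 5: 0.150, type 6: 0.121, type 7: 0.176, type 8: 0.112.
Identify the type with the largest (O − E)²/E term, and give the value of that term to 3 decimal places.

Expected counts E_i = n·p_i: 205×0.114 = 23.37, 205×0.092 = 18.86, 205×0.099 = 20.295, 205×0.136 = 27.88, 205×0.150 = 30.75, 205×0.121 = 24.805, 205×0.176 = 36.08, 205×0.112 = 22.96.
type 1: (26 − 23.37)²/23.37 = 6.9169/23.37 = 0.2960
type 2: (34 − 18.86)²/18.86 = 229.2196/18.86 = 12.1537
type 3: (24 − 20.295)²/20.295 = 13.727025/20.295 = 0.6764
type 4: (33 − 27.88)²/27.88 = 26.2144/27.88 = 0.9403
type 5: (17 − 30.75)²/30.75 = 189.0625/30.75 = 6.1484
type 6: (6 − 24.805)²/24.805 = 353.628025/24.805 = 14.2563
type 7: (46 − 36.08)²/36.08 = 98.4064/36.08 = 2.7275
type 8: (19 − 22.96)²/22.96 = 15.6816/22.96 = 0.6830
The largest term is for type 6: 14.256.

type 6, 14.256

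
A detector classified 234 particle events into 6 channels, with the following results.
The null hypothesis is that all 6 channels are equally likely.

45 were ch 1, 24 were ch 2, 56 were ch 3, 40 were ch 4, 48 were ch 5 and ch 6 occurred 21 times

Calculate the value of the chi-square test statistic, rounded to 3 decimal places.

24.513

Expected count for each of the 6 categories: 234/6 = 39.
ch 1: (45 − 39)²/39 = 36/39 = 0.9231
ch 2: (24 − 39)²/39 = 225/39 = 5.7692
ch 3: (56 − 39)²/39 = 289/39 = 7.4103
ch 4: (40 − 39)²/39 = 1/39 = 0.0256
ch 5: (48 − 39)²/39 = 81/39 = 2.0769
ch 6: (21 − 39)²/39 = 324/39 = 8.3077
Sum = 24.513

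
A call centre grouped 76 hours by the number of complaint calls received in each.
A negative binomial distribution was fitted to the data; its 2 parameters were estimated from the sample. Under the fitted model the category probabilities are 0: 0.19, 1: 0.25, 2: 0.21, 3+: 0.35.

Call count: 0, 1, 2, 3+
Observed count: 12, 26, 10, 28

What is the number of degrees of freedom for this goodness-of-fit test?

1

There are k = 4 categories and 2 parameters estimated from the data, so df = 4 − 1 − 2 = 1.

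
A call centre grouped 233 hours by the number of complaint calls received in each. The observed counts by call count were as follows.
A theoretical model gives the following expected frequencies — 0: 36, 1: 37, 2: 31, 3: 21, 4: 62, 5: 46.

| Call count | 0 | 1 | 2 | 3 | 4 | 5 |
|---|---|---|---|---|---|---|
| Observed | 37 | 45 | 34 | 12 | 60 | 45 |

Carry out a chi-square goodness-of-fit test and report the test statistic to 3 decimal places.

5.991

0: (37 − 36)²/36 = 1/36 = 0.0278
1: (45 − 37)²/37 = 64/37 = 1.7297
2: (34 − 31)²/31 = 9/31 = 0.2903
3: (12 − 21)²/21 = 81/21 = 3.8571
4: (60 − 62)²/62 = 4/62 = 0.0645
5: (45 − 46)²/46 = 1/46 = 0.0217
Sum = 5.991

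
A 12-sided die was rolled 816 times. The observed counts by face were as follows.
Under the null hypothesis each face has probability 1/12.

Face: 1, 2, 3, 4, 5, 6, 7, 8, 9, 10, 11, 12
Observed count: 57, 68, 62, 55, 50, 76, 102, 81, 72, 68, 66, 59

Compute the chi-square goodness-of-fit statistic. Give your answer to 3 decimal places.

31.471

Expected count for each of the 12 categories: 816/12 = 68.
1: (57 − 68)²/68 = 121/68 = 1.7794
2: (68 − 68)²/68 = 0/68 = 0.0000
3: (62 − 68)²/68 = 36/68 = 0.5294
4: (55 − 68)²/68 = 169/68 = 2.4853
5: (50 − 68)²/68 = 324/68 = 4.7647
6: (76 − 68)²/68 = 64/68 = 0.9412
7: (102 − 68)²/68 = 1156/68 = 17.0000
8: (81 − 68)²/68 = 169/68 = 2.4853
9: (72 − 68)²/68 = 16/68 = 0.2353
10: (68 − 68)²/68 = 0/68 = 0.0000
11: (66 − 68)²/68 = 4/68 = 0.0588
12: (59 − 68)²/68 = 81/68 = 1.1912
Sum = 31.471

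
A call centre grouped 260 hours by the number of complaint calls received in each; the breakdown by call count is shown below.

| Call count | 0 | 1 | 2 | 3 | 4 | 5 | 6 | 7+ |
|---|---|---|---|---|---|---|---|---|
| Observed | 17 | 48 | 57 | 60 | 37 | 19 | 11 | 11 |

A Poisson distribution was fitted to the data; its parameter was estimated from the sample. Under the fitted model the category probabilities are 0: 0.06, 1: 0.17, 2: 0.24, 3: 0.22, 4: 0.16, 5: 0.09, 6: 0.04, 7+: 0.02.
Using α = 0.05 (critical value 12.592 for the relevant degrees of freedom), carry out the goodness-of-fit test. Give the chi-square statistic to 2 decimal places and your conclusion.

Expected counts E_i = n·p_i: 260×0.06 = 15.6, 260×0.17 = 44.2, 260×0.24 = 62.4, 260×0.22 = 57.2, 260×0.16 = 41.6, 260×0.09 = 23.4, 260×0.04 = 10.4, 260×0.02 = 5.2.
χ² = (17−15.6)²/15.6 + (48−44.2)²/44.2 + (57−62.4)²/62.4 + (60−57.2)²/57.2 + (37−41.6)²/41.6 + (19−23.4)²/23.4 + (11−10.4)²/10.4 + (11−5.2)²/5.2
   = 0.126 + 0.327 + 0.467 + 0.137 + 0.509 + 0.827 + 0.035 + 6.469
Sum = 8.90
df = 6. Since 8.90 < 12.592, we do not reject H₀.

8.90; do not reject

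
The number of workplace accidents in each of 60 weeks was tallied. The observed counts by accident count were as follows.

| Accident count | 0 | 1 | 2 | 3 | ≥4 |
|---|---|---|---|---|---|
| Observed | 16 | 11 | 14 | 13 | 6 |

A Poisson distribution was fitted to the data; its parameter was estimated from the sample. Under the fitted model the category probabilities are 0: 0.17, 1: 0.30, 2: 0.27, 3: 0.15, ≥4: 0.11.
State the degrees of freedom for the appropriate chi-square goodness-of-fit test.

3

There are k = 5 categories and 1 parameter estimated from the data, so df = 5 − 1 − 1 = 3.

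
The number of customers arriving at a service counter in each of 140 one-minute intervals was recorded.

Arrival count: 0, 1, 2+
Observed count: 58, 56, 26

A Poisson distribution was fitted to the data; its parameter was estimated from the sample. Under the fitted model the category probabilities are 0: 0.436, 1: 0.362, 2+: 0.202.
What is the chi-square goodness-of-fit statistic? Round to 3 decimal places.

Expected counts E_i = n·p_i: 140×0.436 = 61.04, 140×0.362 = 50.68, 140×0.202 = 28.28.
χ² = (58−61.04)²/61.04 + (56−50.68)²/50.68 + (26−28.28)²/28.28
   = 0.1514 + 0.5585 + 0.1838
Sum = 0.894

0.894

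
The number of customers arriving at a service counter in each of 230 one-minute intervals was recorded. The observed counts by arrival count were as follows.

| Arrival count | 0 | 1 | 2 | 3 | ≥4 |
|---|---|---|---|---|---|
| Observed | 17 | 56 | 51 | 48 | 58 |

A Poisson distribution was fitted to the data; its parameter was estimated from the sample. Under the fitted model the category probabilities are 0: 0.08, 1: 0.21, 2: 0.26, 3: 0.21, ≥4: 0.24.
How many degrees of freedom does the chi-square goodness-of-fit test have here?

There are k = 5 categories and 1 parameter estimated from the data, so df = 5 − 1 − 1 = 3.

3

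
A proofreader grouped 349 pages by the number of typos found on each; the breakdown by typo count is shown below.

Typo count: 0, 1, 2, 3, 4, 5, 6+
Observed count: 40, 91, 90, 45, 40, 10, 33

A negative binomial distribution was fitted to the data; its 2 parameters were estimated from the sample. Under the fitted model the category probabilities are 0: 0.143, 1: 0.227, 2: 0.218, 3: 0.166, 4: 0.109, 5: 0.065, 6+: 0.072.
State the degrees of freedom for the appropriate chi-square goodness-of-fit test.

4

There are k = 7 categories and 2 parameters estimated from the data, so df = 7 − 1 − 2 = 4.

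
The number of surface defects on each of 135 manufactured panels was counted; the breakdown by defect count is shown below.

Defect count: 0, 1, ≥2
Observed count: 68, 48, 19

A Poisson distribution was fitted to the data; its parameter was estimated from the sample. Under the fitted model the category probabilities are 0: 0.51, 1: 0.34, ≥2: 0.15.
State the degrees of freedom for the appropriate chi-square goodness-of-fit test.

There are k = 3 categories and 1 parameter estimated from the data, so df = 3 − 1 − 1 = 1.

1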